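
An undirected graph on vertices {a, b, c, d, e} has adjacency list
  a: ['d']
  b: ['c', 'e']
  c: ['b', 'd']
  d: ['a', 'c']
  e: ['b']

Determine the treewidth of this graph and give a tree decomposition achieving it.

Treewidth 1.
Bags: B1 = {c, d}  B2 = {b, c}  B3 = {b, e}  B4 = {a, d}
Tree: B1–B2, B2–B3, B1–B4

The largest bag has 2 vertices, giving width 1; this decomposition certifies tw(G) ≤ 1. Since G has at least one edge (e.g. d–c), it is not an edgeless graph, so tw(G) ≥ 1. The upper and lower bounds meet at 1, so that is the treewidth.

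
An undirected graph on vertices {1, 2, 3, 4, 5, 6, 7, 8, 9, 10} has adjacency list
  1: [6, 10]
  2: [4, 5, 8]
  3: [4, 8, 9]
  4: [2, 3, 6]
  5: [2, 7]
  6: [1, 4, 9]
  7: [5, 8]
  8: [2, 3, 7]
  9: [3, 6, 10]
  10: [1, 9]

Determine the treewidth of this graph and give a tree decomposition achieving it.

The largest bag has 3 vertices, giving width 2; this decomposition certifies tw(G) ≤ 2. For the lower bound, G contains the cycle 10–1–6–9–10, so G is not a forest; only forests have treewidth ≤ 1, hence tw(G) ≥ 2. Therefore the treewidth is 2.

Treewidth 2.
Bags: B1 = {1, 9, 10}  B2 = {1, 6, 9}  B3 = {3, 6, 9}  B4 = {3, 4, 6}  B5 = {3, 4, 8}  B6 = {2, 4, 8}  B7 = {2, 7, 8}  B8 = {2, 5, 7}
Tree: B1–B2, B2–B3, B3–B4, B4–B5, B5–B6, B6–B7, B7–B8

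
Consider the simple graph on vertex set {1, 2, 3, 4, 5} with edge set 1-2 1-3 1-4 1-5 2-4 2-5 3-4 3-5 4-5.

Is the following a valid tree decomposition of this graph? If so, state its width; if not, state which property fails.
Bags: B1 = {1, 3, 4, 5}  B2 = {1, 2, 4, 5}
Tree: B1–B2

Yes; width 3.

Checking the three conditions: (i) the bags cover all of {1, 2, 3, 4, 5}; (ii) for each edge, some bag contains both endpoints; (iii) the bags containing any fixed vertex form a subtree. All hold, so the decomposition is valid with width 4 − 1 = 3.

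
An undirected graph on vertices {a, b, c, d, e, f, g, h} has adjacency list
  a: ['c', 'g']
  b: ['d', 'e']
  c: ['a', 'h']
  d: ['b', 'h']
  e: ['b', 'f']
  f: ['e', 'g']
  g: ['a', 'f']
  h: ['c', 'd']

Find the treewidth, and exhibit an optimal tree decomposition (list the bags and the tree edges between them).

Treewidth 2.
Bags: B1 = {b, d, e}  B2 = {d, e, f}  B3 = {d, f, g}  B4 = {a, d, g}  B5 = {a, c, d}  B6 = {c, d, h}
Tree: B1–B2, B2–B3, B3–B4, B4–B5, B5–B6

Each bag holds 3 vertices, so the decomposition has width 2, which upper-bounds the treewidth. For the lower bound, G contains the cycle d–b–e–f–g–a–c–h–d, so G is not a forest; only forests have treewidth ≤ 1, hence tw(G) ≥ 2. Hence tw(G) = 2 exactly.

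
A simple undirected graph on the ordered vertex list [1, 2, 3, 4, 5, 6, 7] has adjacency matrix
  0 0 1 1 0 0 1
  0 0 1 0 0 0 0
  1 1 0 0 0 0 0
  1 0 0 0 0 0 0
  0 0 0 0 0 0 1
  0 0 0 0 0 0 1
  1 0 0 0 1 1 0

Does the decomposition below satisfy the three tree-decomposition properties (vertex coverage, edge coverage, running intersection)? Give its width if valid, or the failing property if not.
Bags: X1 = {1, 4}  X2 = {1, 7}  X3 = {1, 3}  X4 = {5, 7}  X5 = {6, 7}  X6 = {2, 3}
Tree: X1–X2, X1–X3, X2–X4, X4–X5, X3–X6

Every vertex of G appears in some bag (union = {1, 2, 3, 4, 5, 6, 7}); every edge is covered by a bag; and for each vertex v the set of bags containing v is connected in the bag tree. The decomposition is therefore valid. The largest bag has 2 vertices, so the width is 1.

Yes; width 1.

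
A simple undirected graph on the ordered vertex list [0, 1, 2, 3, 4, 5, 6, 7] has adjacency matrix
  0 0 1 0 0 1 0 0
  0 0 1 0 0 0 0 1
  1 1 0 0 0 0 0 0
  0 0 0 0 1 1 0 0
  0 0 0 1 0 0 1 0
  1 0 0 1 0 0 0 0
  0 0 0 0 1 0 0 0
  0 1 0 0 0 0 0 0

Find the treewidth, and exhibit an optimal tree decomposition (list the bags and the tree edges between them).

Each bag holds 2 vertices, so the decomposition has width 1, which upper-bounds the treewidth. Since G has at least one edge (e.g. 6–4), it is not an edgeless graph, so tw(G) ≥ 1. Therefore the treewidth is 1.

Treewidth 1.
Bags: B1 = {4, 6}  B2 = {3, 4}  B3 = {3, 5}  B4 = {0, 5}  B5 = {0, 2}  B6 = {1, 2}  B7 = {1, 7}
Tree: B1–B2, B2–B3, B3–B4, B4–B5, B5–B6, B6–B7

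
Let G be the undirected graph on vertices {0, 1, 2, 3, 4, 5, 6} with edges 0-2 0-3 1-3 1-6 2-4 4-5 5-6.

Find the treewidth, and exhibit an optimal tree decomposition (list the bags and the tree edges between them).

Treewidth 2.
One optimal decomposition is:
Bags: B1 = {0, 1, 3}  B2 = {0, 1, 6}  B3 = {0, 5, 6}  B4 = {0, 4, 5}  B5 = {0, 2, 4}
Tree: B1–B2, B2–B3, B3–B4, B4–B5

The largest bag has 3 vertices, giving width 2; this decomposition certifies tw(G) ≤ 2. The edges 0–3–1–6–5–4–2–0 form a cycle, so G is not a tree and its treewidth is at least 2. Combining the bounds, tw(G) = 2.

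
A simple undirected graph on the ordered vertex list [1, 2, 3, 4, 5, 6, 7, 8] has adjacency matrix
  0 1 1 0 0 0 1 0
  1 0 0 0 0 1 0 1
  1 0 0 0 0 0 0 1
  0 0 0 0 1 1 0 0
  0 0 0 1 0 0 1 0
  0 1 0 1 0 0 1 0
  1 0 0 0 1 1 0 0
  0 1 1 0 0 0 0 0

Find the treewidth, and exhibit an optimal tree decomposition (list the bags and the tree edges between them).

Treewidth 2.
One such decomposition:
Bags: B1 = {2, 3, 8}  B2 = {1, 2, 3}  B3 = {1, 2, 6}  B4 = {1, 6, 7}  B5 = {4, 6, 7}  B6 = {4, 5, 7}
Tree: B1–B2, B2–B3, B3–B4, B4–B5, B5–B6

Each bag holds 3 vertices, so the decomposition has width 2, which upper-bounds the treewidth. Since 8–3–1–2–8 is a cycle in G, G is not acyclic. Forests are exactly the graphs of treewidth ≤ 1, so tw(G) ≥ 2. Hence tw(G) = 2 exactly.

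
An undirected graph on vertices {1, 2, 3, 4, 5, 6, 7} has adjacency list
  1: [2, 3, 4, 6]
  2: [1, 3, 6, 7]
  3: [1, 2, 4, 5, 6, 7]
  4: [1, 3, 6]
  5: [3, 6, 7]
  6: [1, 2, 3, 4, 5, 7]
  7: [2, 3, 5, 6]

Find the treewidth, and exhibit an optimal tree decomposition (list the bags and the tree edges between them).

Treewidth 3.
One such decomposition:
Bags: B1 = {2, 3, 6, 7}  B2 = {3, 5, 6, 7}  B3 = {1, 2, 3, 6}  B4 = {1, 3, 4, 6}
Tree: B1–B2, B1–B3, B3–B4

Each bag holds 4 vertices, so the decomposition has width 3, which upper-bounds the treewidth. For the lower bound, the 4 vertices {1, 2, 3, 6} are pairwise adjacent, and any tree decomposition puts a clique entirely inside one bag — forcing width ≥ 3. Therefore the treewidth is 3.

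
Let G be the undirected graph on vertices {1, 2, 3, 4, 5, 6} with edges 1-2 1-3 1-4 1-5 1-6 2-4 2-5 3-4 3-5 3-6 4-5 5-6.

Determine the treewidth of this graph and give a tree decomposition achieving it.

Every bag has size at most 4, so the width is 4 − 1 = 3 and tw(G) ≤ 3. On the other hand G contains the 4-clique {1, 2, 4, 5}. A clique must lie in a single bag of any decomposition, so no decomposition can have width below 3. Combining the bounds, tw(G) = 3.

Treewidth 3.
One such decomposition:
Bags: B1 = {1, 3, 5, 6}  B2 = {1, 3, 4, 5}  B3 = {1, 2, 4, 5}
Tree: B1–B2, B2–B3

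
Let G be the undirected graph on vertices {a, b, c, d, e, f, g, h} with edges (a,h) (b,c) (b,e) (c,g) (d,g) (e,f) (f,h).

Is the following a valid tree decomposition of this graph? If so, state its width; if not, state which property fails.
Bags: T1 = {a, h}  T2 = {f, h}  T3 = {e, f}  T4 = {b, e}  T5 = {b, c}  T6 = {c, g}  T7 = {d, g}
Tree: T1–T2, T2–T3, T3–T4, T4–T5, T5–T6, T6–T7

Every vertex of G appears in some bag (union = {a, b, c, d, e, f, g, h}); every edge is covered by a bag; and for each vertex v the set of bags containing v is connected in the bag tree. The decomposition is therefore valid. The largest bag has 2 vertices, so the width is 1.

Yes; width 1.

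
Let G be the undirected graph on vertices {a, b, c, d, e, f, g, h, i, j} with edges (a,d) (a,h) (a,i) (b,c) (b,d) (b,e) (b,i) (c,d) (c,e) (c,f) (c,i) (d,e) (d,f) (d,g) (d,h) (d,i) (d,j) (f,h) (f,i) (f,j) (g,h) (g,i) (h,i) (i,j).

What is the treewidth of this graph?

3

A width-3 tree decomposition is:
Bags: B1 = {c, d, f, i}  B2 = {d, f, h, i}  B3 = {d, g, h, i}  B4 = {a, d, h, i}  B5 = {b, c, d, i}  B6 = {d, f, i, j}  B7 = {b, c, d, e}
Tree: B1–B2, B2–B3, B3–B4, B1–B5, B2–B6, B5–B7
Every bag has size at most 4, so the width is 4 − 1 = 3 and tw(G) ≤ 3. For the lower bound, the 4 vertices {b, c, d, e} are pairwise adjacent, and any tree decomposition puts a clique entirely inside one bag — forcing width ≥ 3. Combining the bounds, tw(G) = 3.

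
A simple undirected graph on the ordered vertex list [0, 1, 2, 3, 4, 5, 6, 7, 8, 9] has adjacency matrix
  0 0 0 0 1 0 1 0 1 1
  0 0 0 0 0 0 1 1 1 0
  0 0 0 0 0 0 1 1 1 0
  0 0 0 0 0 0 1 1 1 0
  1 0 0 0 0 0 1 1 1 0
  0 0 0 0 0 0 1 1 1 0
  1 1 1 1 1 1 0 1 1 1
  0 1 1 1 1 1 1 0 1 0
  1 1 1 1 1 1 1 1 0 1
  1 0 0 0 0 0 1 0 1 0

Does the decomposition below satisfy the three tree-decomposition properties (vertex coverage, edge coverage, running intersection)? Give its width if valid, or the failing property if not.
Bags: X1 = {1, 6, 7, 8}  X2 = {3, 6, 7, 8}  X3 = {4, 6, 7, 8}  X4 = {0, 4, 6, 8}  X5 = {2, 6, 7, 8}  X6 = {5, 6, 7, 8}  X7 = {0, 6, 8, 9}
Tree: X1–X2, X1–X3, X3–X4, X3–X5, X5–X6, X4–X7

Yes; width 3.

Vertex coverage: the bags together contain {0, 1, 2, 3, 4, 5, 6, 7, 8, 9}, the full vertex set. Edge coverage: each edge of G has both endpoints in at least one bag. Running intersection: for every vertex, the bags containing it form a connected subtree. All three properties hold, so this is a valid tree decomposition of width max|bag| − 1 = 3, and hence tw(G) ≤ 3.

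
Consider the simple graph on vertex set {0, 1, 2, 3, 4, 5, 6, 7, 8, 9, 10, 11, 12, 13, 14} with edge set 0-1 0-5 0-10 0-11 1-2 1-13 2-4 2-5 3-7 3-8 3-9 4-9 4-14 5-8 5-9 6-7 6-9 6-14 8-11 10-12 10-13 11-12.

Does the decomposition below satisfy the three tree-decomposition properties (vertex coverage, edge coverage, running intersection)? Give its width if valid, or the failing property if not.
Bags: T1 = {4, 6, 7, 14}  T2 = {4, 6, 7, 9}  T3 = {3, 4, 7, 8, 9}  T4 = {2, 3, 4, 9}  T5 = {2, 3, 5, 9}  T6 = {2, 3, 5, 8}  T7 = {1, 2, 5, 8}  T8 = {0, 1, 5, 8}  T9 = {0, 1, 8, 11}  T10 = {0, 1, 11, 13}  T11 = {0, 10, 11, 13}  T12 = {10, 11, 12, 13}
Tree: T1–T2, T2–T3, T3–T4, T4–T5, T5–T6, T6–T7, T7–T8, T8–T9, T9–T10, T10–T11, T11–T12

No — bags containing vertex 8 are not connected in the tree.

A tree decomposition must satisfy three properties: every vertex lies in some bag; for every edge, both endpoints lie together in some bag; and for every vertex, the bags containing it form a connected subtree. Here bags containing vertex 8 are not connected in the tree, so the decomposition is invalid.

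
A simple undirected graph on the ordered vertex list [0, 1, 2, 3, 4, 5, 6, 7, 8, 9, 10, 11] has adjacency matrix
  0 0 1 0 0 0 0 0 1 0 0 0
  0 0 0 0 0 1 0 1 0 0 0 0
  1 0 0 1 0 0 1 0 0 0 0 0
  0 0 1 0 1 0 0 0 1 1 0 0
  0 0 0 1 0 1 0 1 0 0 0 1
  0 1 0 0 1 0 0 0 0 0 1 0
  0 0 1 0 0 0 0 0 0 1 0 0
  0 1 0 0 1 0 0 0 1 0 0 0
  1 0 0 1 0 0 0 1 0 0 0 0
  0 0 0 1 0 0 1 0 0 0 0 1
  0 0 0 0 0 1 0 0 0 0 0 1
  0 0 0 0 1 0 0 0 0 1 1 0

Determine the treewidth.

3

A width-3 tree decomposition is:
Bags: B1 = {0, 2, 6, 8}  B2 = {2, 3, 6, 8}  B3 = {3, 6, 8, 9}  B4 = {3, 7, 8, 9}  B5 = {3, 4, 7, 9}  B6 = {4, 7, 9, 11}  B7 = {1, 4, 7, 11}  B8 = {1, 4, 5, 11}  B9 = {1, 5, 10, 11}
Tree: B1–B2, B2–B3, B3–B4, B4–B5, B5–B6, B6–B7, B7–B8, B8–B9
The largest bag has 4 vertices, giving width 3; this decomposition certifies tw(G) ≤ 3. For the lower bound: the 4 vertex sets {0,2,6}, {8}, {3}, {4,7,9,11} are disjoint, each induces a connected subgraph, and every pair is joined by at least one edge of G. Contracting each set to a single vertex therefore yields K_{4} as a minor, and since treewidth is minor-monotone, tw(G) ≥ tw(K_{4}) = 3. Combining the bounds, tw(G) = 3.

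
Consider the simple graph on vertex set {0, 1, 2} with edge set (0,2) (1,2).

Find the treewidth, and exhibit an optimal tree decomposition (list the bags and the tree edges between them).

Every bag has size at most 2, so the width is 2 − 1 = 1 and tw(G) ≤ 1. Any graph with an edge has treewidth ≥ 1, and G has the edge 0–2. Combining the bounds, tw(G) = 1.

Treewidth 1.
One optimal decomposition is:
Bags: B1 = {0, 2}  B2 = {1, 2}
Tree: B1–B2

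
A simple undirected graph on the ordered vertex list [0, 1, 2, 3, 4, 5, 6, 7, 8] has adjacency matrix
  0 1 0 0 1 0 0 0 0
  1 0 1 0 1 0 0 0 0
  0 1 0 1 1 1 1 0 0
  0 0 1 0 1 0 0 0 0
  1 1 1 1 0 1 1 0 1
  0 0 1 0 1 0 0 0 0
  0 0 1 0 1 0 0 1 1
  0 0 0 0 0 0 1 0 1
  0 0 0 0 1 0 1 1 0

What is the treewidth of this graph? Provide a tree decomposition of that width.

Treewidth 2.
One optimal decomposition is:
Bags: B1 = {2, 4, 6}  B2 = {4, 6, 8}  B3 = {6, 7, 8}  B4 = {2, 4, 5}  B5 = {2, 3, 4}  B6 = {1, 2, 4}  B7 = {0, 1, 4}
Tree: B1–B2, B2–B3, B1–B4, B4–B5, B5–B6, B6–B7

Every bag has size at most 3, so the width is 3 − 1 = 2 and tw(G) ≤ 2. On the other hand G contains the 3-clique {0, 1, 4}. A clique must lie in a single bag of any decomposition, so no decomposition can have width below 2. Hence tw(G) = 2 exactly.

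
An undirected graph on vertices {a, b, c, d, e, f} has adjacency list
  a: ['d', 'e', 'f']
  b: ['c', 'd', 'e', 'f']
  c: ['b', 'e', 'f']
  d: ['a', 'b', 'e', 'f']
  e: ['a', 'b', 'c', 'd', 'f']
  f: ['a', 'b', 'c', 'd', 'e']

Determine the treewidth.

3

A width-3 tree decomposition is:
Bags: B1 = {b, c, e, f}  B2 = {b, d, e, f}  B3 = {a, d, e, f}
Tree: B1–B2, B2–B3
Each bag holds 4 vertices, so the decomposition has width 3, which upper-bounds the treewidth. On the other hand G contains the 4-clique {a, d, e, f}. A clique must lie in a single bag of any decomposition, so no decomposition can have width below 3. Combining the bounds, tw(G) = 3.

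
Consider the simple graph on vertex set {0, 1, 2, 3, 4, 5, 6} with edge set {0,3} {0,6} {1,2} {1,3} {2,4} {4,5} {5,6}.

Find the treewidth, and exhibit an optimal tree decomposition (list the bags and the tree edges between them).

Each bag holds 3 vertices, so the decomposition has width 2, which upper-bounds the treewidth. Since 4–5–6–0–3–1–2–4 is a cycle in G, G is not acyclic. Forests are exactly the graphs of treewidth ≤ 1, so tw(G) ≥ 2. The upper and lower bounds meet at 2, so that is the treewidth.

Treewidth 2.
One optimal decomposition is:
Bags: B1 = {4, 5, 6}  B2 = {0, 4, 6}  B3 = {0, 3, 4}  B4 = {1, 3, 4}  B5 = {1, 2, 4}
Tree: B1–B2, B2–B3, B3–B4, B4–B5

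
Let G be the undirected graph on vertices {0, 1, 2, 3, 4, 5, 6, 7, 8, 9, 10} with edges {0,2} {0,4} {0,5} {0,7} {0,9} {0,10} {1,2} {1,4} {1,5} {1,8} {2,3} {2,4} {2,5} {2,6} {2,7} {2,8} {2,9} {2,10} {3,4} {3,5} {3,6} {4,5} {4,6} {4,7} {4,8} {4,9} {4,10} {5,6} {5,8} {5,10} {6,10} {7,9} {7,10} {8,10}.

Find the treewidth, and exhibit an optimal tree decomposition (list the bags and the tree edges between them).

Each bag holds 5 vertices, so the decomposition has width 4, which upper-bounds the treewidth. For the lower bound, the 5 vertices {0, 2, 4, 7, 9} are pairwise adjacent, and any tree decomposition puts a clique entirely inside one bag — forcing width ≥ 4. Combining the bounds, tw(G) = 4.

Treewidth 4.
One optimal decomposition is:
Bags: B1 = {2, 4, 5, 6, 10}  B2 = {0, 2, 4, 5, 10}  B3 = {2, 4, 5, 8, 10}  B4 = {0, 2, 4, 7, 10}  B5 = {2, 3, 4, 5, 6}  B6 = {0, 2, 4, 7, 9}  B7 = {1, 2, 4, 5, 8}
Tree: B1–B2, B2–B3, B2–B4, B1–B5, B4–B6, B3–B7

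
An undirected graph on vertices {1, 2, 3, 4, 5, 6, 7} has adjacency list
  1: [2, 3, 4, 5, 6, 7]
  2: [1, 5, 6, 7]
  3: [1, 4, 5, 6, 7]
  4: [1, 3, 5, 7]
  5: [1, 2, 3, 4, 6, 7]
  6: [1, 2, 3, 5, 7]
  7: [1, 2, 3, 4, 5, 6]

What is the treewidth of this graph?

4

A width-4 tree decomposition is:
Bags: B1 = {1, 3, 4, 5, 7}  B2 = {1, 3, 5, 6, 7}  B3 = {1, 2, 5, 6, 7}
Tree: B1–B2, B2–B3
The largest bag has 5 vertices, giving width 4; this decomposition certifies tw(G) ≤ 4. On the other hand G contains the 5-clique {1, 2, 5, 6, 7}. A clique must lie in a single bag of any decomposition, so no decomposition can have width below 4. Combining the bounds, tw(G) = 4.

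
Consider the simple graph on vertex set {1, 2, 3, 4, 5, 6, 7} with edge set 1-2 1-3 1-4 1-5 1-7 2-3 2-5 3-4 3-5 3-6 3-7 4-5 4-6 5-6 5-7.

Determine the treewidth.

3

A width-3 tree decomposition is:
Bags: B1 = {1, 3, 5, 7}  B2 = {1, 3, 4, 5}  B3 = {3, 4, 5, 6}  B4 = {1, 2, 3, 5}
Tree: B1–B2, B2–B3, B2–B4
Every bag has size at most 4, so the width is 4 − 1 = 3 and tw(G) ≤ 3. On the other hand G contains the 4-clique {1, 2, 3, 5}. A clique must lie in a single bag of any decomposition, so no decomposition can have width below 3. Hence tw(G) = 3 exactly.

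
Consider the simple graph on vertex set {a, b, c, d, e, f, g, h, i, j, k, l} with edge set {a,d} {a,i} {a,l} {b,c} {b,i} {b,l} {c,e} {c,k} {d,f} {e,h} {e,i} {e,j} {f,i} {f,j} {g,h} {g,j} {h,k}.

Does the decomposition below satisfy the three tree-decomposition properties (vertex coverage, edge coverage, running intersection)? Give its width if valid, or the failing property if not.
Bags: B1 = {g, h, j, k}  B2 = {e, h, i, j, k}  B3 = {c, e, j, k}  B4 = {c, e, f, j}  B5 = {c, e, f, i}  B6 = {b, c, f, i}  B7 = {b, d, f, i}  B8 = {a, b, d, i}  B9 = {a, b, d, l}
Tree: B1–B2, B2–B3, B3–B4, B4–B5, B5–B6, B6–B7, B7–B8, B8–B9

No — bags containing vertex i are not connected in the tree.

A tree decomposition must satisfy three properties: every vertex lies in some bag; for every edge, both endpoints lie together in some bag; and for every vertex, the bags containing it form a connected subtree. Here bags containing vertex i are not connected in the tree, so the decomposition is invalid.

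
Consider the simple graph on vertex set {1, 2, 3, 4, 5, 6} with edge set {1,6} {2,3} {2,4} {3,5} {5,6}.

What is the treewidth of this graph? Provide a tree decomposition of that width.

Each bag holds 2 vertices, so the decomposition has width 1, which upper-bounds the treewidth. G has an edge, so its treewidth is at least 1. The upper and lower bounds meet at 1, so that is the treewidth.

Treewidth 1.
Bags: B1 = {2, 4}  B2 = {2, 3}  B3 = {3, 5}  B4 = {5, 6}  B5 = {1, 6}
Tree: B1–B2, B2–B3, B3–B4, B4–B5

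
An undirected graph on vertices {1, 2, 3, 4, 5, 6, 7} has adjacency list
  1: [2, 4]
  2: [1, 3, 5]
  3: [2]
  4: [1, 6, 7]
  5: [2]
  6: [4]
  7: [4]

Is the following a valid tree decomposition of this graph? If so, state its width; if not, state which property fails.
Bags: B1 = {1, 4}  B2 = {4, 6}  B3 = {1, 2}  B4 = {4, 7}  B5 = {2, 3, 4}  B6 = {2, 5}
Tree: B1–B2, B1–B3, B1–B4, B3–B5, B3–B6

A tree decomposition must satisfy three properties: every vertex lies in some bag; for every edge, both endpoints lie together in some bag; and for every vertex, the bags containing it form a connected subtree. Here bags containing vertex 4 are not connected in the tree, so the decomposition is invalid.

No — bags containing vertex 4 are not connected in the tree.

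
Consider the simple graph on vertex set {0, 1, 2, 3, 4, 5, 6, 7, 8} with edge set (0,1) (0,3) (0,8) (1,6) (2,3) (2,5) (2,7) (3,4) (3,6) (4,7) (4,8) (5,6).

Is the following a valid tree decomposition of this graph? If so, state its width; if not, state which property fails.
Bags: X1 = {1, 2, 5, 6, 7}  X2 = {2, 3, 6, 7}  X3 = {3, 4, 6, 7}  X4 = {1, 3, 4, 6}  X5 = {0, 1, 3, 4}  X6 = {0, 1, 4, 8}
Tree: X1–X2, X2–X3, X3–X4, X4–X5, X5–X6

A tree decomposition must satisfy three properties: every vertex lies in some bag; for every edge, both endpoints lie together in some bag; and for every vertex, the bags containing it form a connected subtree. Here bags containing vertex 1 are not connected in the tree, so the decomposition is invalid.

No — bags containing vertex 1 are not connected in the tree.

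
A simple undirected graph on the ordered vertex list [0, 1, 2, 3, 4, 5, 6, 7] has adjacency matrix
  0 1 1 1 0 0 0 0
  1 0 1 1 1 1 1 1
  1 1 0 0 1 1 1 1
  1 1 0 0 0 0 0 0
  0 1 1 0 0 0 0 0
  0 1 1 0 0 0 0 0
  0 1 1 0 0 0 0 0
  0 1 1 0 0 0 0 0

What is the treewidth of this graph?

2

A width-2 tree decomposition is:
Bags: B1 = {0, 1, 3}  B2 = {0, 1, 2}  B3 = {1, 2, 7}  B4 = {1, 2, 6}  B5 = {1, 2, 5}  B6 = {1, 2, 4}
Tree: B1–B2, B2–B3, B2–B4, B4–B5, B5–B6
Every bag has size at most 3, so the width is 3 − 1 = 2 and tw(G) ≤ 2. For the lower bound, the 3 vertices {0, 1, 2} are pairwise adjacent, and any tree decomposition puts a clique entirely inside one bag — forcing width ≥ 2. Hence tw(G) = 2 exactly.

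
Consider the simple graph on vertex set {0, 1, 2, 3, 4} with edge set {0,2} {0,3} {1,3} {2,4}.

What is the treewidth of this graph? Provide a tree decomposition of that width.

Every bag has size at most 2, so the width is 2 − 1 = 1 and tw(G) ≤ 1. Since G has at least one edge (e.g. 4–2), it is not an edgeless graph, so tw(G) ≥ 1. The upper and lower bounds meet at 1, so that is the treewidth.

Treewidth 1.
One such decomposition:
Bags: B1 = {2, 4}  B2 = {0, 2}  B3 = {0, 3}  B4 = {1, 3}
Tree: B1–B2, B2–B3, B3–B4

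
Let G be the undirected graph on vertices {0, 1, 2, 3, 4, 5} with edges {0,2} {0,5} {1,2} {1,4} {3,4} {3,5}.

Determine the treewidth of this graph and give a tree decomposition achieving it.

Every bag has size at most 3, so the width is 3 − 1 = 2 and tw(G) ≤ 2. For the lower bound, G contains the cycle 0–5–3–4–1–2–0, so G is not a forest; only forests have treewidth ≤ 1, hence tw(G) ≥ 2. Combining the bounds, tw(G) = 2.

Treewidth 2.
Bags: B1 = {0, 3, 5}  B2 = {0, 3, 4}  B3 = {0, 1, 4}  B4 = {0, 1, 2}
Tree: B1–B2, B2–B3, B3–B4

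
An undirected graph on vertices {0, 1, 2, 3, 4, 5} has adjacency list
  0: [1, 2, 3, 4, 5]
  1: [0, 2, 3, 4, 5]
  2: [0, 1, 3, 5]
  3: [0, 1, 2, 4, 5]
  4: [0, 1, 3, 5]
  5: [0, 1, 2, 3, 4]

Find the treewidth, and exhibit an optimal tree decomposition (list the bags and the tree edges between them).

Treewidth 4.
One such decomposition:
Bags: B1 = {0, 1, 3, 4, 5}  B2 = {0, 1, 2, 3, 5}
Tree: B1–B2

Every bag has size at most 5, so the width is 5 − 1 = 4 and tw(G) ≤ 4. For the lower bound, the 5 vertices {0, 1, 2, 3, 5} are pairwise adjacent, and any tree decomposition puts a clique entirely inside one bag — forcing width ≥ 4. Hence tw(G) = 4 exactly.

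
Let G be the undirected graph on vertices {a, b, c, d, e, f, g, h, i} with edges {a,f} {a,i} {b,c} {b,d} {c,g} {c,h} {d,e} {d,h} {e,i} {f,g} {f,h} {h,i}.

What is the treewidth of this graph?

A width-3 tree decomposition is:
Bags: B1 = {b, d, e, i}  B2 = {b, d, h, i}  B3 = {b, c, h, i}  B4 = {a, c, h, i}  B5 = {a, c, f, h}  B6 = {a, c, f, g}
Tree: B1–B2, B2–B3, B3–B4, B4–B5, B5–B6
The largest bag has 4 vertices, giving width 3; this decomposition certifies tw(G) ≤ 3. For the lower bound: the 4 vertex sets {b,d,e}, {i}, {h}, {a,c,f,g} are disjoint, each induces a connected subgraph, and every pair is joined by at least one edge of G. Contracting each set to a single vertex therefore yields K_{4} as a minor, and since treewidth is minor-monotone, tw(G) ≥ tw(K_{4}) = 3. Hence tw(G) = 3 exactly.

3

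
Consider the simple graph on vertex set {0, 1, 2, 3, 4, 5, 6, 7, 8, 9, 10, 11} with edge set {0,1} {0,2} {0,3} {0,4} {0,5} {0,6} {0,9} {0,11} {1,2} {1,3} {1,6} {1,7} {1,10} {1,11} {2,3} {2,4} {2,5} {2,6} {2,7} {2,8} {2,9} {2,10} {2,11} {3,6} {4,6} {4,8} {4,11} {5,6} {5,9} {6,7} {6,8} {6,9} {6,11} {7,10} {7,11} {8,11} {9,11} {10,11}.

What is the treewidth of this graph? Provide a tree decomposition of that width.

Treewidth 4.
One such decomposition:
Bags: B1 = {0, 1, 2, 6, 11}  B2 = {1, 2, 6, 7, 11}  B3 = {0, 2, 4, 6, 11}  B4 = {0, 1, 2, 3, 6}  B5 = {0, 2, 6, 9, 11}  B6 = {2, 4, 6, 8, 11}  B7 = {0, 2, 5, 6, 9}  B8 = {1, 2, 7, 10, 11}
Tree: B1–B2, B1–B3, B1–B4, B1–B5, B3–B6, B5–B7, B2–B8

The largest bag has 5 vertices, giving width 4; this decomposition certifies tw(G) ≤ 4. For the lower bound, the 5 vertices {1, 2, 7, 10, 11} are pairwise adjacent, and any tree decomposition puts a clique entirely inside one bag — forcing width ≥ 4. Therefore the treewidth is 4.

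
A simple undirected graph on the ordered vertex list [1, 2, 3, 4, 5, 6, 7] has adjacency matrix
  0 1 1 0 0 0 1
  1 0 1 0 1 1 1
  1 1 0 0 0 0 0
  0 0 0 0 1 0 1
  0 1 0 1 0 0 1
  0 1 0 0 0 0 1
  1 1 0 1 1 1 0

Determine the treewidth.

2

A width-2 tree decomposition is:
Bags: B1 = {1, 2, 7}  B2 = {2, 5, 7}  B3 = {1, 2, 3}  B4 = {2, 6, 7}  B5 = {4, 5, 7}
Tree: B1–B2, B1–B3, B1–B4, B2–B5
The largest bag has 3 vertices, giving width 2; this decomposition certifies tw(G) ≤ 2. For the lower bound, the 3 vertices {1, 2, 3} are pairwise adjacent, and any tree decomposition puts a clique entirely inside one bag — forcing width ≥ 2. Combining the bounds, tw(G) = 2.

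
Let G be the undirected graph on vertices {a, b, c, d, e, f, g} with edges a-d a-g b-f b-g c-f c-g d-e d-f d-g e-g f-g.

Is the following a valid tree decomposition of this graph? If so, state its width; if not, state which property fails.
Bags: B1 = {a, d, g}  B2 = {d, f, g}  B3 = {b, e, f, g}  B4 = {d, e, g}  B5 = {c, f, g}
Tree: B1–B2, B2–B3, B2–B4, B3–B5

A tree decomposition must satisfy three properties: every vertex lies in some bag; for every edge, both endpoints lie together in some bag; and for every vertex, the bags containing it form a connected subtree. Here bags containing vertex e are not connected in the tree, so the decomposition is invalid.

No — bags containing vertex e are not connected in the tree.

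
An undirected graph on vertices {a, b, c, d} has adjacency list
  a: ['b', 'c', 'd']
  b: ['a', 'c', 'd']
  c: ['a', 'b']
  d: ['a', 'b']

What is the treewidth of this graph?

A width-2 tree decomposition is:
Bags: B1 = {a, b, d}  B2 = {a, b, c}
Tree: B1–B2
Each bag holds 3 vertices, so the decomposition has width 2, which upper-bounds the treewidth. For the lower bound, the 3 vertices {a, b, d} are pairwise adjacent, and any tree decomposition puts a clique entirely inside one bag — forcing width ≥ 2. Hence tw(G) = 2 exactly.

2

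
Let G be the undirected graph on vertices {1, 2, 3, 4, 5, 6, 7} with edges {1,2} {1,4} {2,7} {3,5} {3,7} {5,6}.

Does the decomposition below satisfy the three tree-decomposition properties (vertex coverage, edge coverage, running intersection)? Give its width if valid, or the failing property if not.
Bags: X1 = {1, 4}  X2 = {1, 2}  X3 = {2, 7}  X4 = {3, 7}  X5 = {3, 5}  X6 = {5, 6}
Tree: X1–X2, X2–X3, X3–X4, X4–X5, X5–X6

Yes; width 1.

Every vertex of G appears in some bag (union = {1, 2, 3, 4, 5, 6, 7}); every edge is covered by a bag; and for each vertex v the set of bags containing v is connected in the bag tree. The decomposition is therefore valid. The largest bag has 2 vertices, so the width is 1.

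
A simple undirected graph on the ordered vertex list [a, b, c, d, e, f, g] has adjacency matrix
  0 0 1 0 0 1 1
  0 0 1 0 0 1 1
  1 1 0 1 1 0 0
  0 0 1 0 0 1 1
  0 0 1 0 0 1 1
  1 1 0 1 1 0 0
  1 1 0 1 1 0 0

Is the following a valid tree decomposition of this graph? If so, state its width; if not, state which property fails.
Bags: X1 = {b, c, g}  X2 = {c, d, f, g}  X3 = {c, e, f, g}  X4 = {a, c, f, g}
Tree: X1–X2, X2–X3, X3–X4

A tree decomposition must satisfy three properties: every vertex lies in some bag; for every edge, both endpoints lie together in some bag; and for every vertex, the bags containing it form a connected subtree. Here edge (f,b) lies in no bag, so the decomposition is invalid.

No — edge (f,b) lies in no bag.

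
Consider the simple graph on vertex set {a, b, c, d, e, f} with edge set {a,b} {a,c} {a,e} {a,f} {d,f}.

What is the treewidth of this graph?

1

A width-1 tree decomposition is:
Bags: B1 = {a, c}  B2 = {a, e}  B3 = {a, b}  B4 = {a, f}  B5 = {d, f}
Tree: B1–B2, B1–B3, B2–B4, B4–B5
The largest bag has 2 vertices, giving width 1; this decomposition certifies tw(G) ≤ 1. G has an edge, so its treewidth is at least 1. Hence tw(G) = 1 exactly.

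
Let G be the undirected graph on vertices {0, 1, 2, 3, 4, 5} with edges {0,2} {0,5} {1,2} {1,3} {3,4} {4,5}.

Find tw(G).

A width-2 tree decomposition is:
Bags: B1 = {1, 2, 3}  B2 = {2, 3, 4}  B3 = {2, 4, 5}  B4 = {0, 2, 5}
Tree: B1–B2, B2–B3, B3–B4
Each bag holds 3 vertices, so the decomposition has width 2, which upper-bounds the treewidth. For the lower bound, G contains the cycle 2–1–3–4–5–0–2, so G is not a forest; only forests have treewidth ≤ 1, hence tw(G) ≥ 2. Therefore the treewidth is 2.

2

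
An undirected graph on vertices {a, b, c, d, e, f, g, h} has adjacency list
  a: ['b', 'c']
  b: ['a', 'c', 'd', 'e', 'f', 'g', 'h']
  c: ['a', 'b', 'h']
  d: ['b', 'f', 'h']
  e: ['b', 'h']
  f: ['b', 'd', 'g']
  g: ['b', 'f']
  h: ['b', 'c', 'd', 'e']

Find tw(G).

2

A width-2 tree decomposition is:
Bags: B1 = {b, d, h}  B2 = {b, d, f}  B3 = {b, f, g}  B4 = {b, e, h}  B5 = {b, c, h}  B6 = {a, b, c}
Tree: B1–B2, B2–B3, B1–B4, B4–B5, B5–B6
Every bag has size at most 3, so the width is 3 − 1 = 2 and tw(G) ≤ 2. For the lower bound, the 3 vertices {b, f, g} are pairwise adjacent, and any tree decomposition puts a clique entirely inside one bag — forcing width ≥ 2. Hence tw(G) = 2 exactly.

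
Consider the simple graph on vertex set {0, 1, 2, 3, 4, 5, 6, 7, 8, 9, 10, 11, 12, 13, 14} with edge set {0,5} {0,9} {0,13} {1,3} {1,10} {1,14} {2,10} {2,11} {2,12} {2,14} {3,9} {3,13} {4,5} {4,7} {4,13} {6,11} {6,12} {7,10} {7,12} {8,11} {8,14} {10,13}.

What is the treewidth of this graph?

3

A width-3 tree decomposition is:
Bags: B1 = {0, 4, 5, 9}  B2 = {0, 4, 9, 13}  B3 = {3, 4, 9, 13}  B4 = {3, 4, 7, 13}  B5 = {3, 7, 10, 13}  B6 = {1, 3, 7, 10}  B7 = {1, 7, 10, 12}  B8 = {1, 2, 10, 12}  B9 = {1, 2, 12, 14}  B10 = {2, 6, 12, 14}  B11 = {2, 6, 11, 14}  B12 = {6, 8, 11, 14}
Tree: B1–B2, B2–B3, B3–B4, B4–B5, B5–B6, B6–B7, B7–B8, B8–B9, B9–B10, B10–B11, B11–B12
The largest bag has 4 vertices, giving width 3; this decomposition certifies tw(G) ≤ 3. For the lower bound: the 4 vertex sets {0,5,9}, {4}, {13}, {1,3,7,10} are disjoint, each induces a connected subgraph, and every pair is joined by at least one edge of G. Contracting each set to a single vertex therefore yields K_{4} as a minor, and since treewidth is minor-monotone, tw(G) ≥ tw(K_{4}) = 3. Combining the bounds, tw(G) = 3.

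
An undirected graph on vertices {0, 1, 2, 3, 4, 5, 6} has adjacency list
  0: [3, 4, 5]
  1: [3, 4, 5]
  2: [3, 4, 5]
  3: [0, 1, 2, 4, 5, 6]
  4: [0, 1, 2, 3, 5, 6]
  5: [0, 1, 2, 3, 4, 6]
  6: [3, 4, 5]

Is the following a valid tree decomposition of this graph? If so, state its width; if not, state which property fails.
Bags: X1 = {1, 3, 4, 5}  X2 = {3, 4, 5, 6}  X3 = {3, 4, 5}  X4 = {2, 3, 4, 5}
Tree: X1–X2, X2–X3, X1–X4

No — vertex 0 appears in no bag.

A tree decomposition must satisfy three properties: every vertex lies in some bag; for every edge, both endpoints lie together in some bag; and for every vertex, the bags containing it form a connected subtree. Here vertex 0 appears in no bag, so the decomposition is invalid.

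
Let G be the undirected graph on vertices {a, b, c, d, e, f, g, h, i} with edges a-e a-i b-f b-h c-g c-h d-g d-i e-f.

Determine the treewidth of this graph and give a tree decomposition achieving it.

Treewidth 2.
One optimal decomposition is:
Bags: B1 = {a, e, i}  B2 = {e, f, i}  B3 = {b, f, i}  B4 = {b, h, i}  B5 = {c, h, i}  B6 = {c, g, i}  B7 = {d, g, i}
Tree: B1–B2, B2–B3, B3–B4, B4–B5, B5–B6, B6–B7

The largest bag has 3 vertices, giving width 2; this decomposition certifies tw(G) ≤ 2. For the lower bound, G contains the cycle i–a–e–f–b–h–c–g–d–i, so G is not a forest; only forests have treewidth ≤ 1, hence tw(G) ≥ 2. The upper and lower bounds meet at 2, so that is the treewidth.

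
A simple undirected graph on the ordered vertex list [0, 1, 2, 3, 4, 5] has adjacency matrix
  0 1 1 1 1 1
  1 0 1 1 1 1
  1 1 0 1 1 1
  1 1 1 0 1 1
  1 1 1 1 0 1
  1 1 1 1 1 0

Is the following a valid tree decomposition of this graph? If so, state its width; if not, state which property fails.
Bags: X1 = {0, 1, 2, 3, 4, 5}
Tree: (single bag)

Vertex coverage: the bags together contain {0, 1, 2, 3, 4, 5}, the full vertex set. Edge coverage: each edge of G has both endpoints in at least one bag. Running intersection: for every vertex, the bags containing it form a connected subtree. All three properties hold, so this is a valid tree decomposition of width max|bag| − 1 = 5, and hence tw(G) ≤ 5.

Yes; width 5.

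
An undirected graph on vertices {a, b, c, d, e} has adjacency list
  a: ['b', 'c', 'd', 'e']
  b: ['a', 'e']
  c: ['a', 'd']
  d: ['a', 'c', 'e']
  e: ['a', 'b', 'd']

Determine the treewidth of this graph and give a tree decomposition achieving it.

Treewidth 2.
Bags: B1 = {a, b, e}  B2 = {a, d, e}  B3 = {a, c, d}
Tree: B1–B2, B2–B3

Every bag has size at most 3, so the width is 3 − 1 = 2 and tw(G) ≤ 2. Conversely, {a, d, e} is a clique of size 3, and the vertices of any clique must share a bag in every tree decomposition; so some bag has ≥ 3 vertices and tw(G) ≥ 2. Hence tw(G) = 2 exactly.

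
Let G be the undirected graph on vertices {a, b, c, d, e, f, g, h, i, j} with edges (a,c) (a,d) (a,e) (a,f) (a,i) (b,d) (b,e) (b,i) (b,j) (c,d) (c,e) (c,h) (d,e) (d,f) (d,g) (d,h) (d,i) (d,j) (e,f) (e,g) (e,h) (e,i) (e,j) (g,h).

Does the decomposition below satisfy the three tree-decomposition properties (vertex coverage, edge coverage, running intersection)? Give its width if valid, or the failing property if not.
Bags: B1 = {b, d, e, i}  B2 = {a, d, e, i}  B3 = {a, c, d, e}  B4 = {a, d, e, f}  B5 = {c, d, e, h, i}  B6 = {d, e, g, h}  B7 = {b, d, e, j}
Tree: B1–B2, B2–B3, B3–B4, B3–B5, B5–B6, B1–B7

No — bags containing vertex i are not connected in the tree.

A tree decomposition must satisfy three properties: every vertex lies in some bag; for every edge, both endpoints lie together in some bag; and for every vertex, the bags containing it form a connected subtree. Here bags containing vertex i are not connected in the tree, so the decomposition is invalid.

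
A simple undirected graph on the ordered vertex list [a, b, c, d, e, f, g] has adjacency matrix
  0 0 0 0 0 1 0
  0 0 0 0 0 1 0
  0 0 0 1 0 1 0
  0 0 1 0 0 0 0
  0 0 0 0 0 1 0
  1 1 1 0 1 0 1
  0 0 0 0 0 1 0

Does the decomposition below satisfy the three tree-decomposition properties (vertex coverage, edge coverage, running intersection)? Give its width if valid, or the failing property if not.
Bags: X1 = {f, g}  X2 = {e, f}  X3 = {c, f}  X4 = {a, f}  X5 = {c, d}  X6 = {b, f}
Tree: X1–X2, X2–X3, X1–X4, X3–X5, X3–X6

Yes; width 1.

Every vertex of G appears in some bag (union = {a, b, c, d, e, f, g}); every edge is covered by a bag; and for each vertex v the set of bags containing v is connected in the bag tree. The decomposition is therefore valid. The largest bag has 2 vertices, so the width is 1.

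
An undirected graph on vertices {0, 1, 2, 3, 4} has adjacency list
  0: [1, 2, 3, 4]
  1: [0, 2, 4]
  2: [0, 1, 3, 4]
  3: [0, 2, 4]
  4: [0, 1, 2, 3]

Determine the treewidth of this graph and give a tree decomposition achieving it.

Treewidth 3.
One optimal decomposition is:
Bags: B1 = {0, 1, 2, 4}  B2 = {0, 2, 3, 4}
Tree: B1–B2

The largest bag has 4 vertices, giving width 3; this decomposition certifies tw(G) ≤ 3. On the other hand G contains the 4-clique {0, 1, 2, 4}. A clique must lie in a single bag of any decomposition, so no decomposition can have width below 3. Therefore the treewidth is 3.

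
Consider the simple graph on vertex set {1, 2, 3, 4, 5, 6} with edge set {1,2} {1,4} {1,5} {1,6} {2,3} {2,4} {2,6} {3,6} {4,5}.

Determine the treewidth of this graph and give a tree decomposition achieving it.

The largest bag has 3 vertices, giving width 2; this decomposition certifies tw(G) ≤ 2. On the other hand G contains the 3-clique {1, 2, 4}. A clique must lie in a single bag of any decomposition, so no decomposition can have width below 2. The upper and lower bounds meet at 2, so that is the treewidth.

Treewidth 2.
Bags: B1 = {1, 4, 5}  B2 = {1, 2, 4}  B3 = {1, 2, 6}  B4 = {2, 3, 6}
Tree: B1–B2, B2–B3, B3–B4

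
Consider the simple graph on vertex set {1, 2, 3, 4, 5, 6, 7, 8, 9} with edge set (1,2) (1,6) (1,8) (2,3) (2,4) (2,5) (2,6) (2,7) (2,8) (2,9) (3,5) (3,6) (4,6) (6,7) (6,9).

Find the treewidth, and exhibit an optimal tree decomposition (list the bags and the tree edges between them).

Every bag has size at most 3, so the width is 3 − 1 = 2 and tw(G) ≤ 2. Conversely, {1, 2, 8} is a clique of size 3, and the vertices of any clique must share a bag in every tree decomposition; so some bag has ≥ 3 vertices and tw(G) ≥ 2. Hence tw(G) = 2 exactly.

Treewidth 2.
One optimal decomposition is:
Bags: B1 = {1, 2, 6}  B2 = {1, 2, 8}  B3 = {2, 3, 6}  B4 = {2, 6, 7}  B5 = {2, 6, 9}  B6 = {2, 4, 6}  B7 = {2, 3, 5}
Tree: B1–B2, B1–B3, B3–B4, B1–B5, B1–B6, B3–B7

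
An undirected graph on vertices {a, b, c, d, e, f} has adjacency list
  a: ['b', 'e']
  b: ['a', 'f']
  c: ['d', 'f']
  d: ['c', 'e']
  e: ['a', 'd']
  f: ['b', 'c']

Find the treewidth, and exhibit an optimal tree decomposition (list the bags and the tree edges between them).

Every bag has size at most 3, so the width is 3 − 1 = 2 and tw(G) ≤ 2. For the lower bound, G contains the cycle f–b–a–e–d–c–f, so G is not a forest; only forests have treewidth ≤ 1, hence tw(G) ≥ 2. Therefore the treewidth is 2.

Treewidth 2.
One optimal decomposition is:
Bags: B1 = {a, b, f}  B2 = {a, e, f}  B3 = {d, e, f}  B4 = {c, d, f}
Tree: B1–B2, B2–B3, B3–B4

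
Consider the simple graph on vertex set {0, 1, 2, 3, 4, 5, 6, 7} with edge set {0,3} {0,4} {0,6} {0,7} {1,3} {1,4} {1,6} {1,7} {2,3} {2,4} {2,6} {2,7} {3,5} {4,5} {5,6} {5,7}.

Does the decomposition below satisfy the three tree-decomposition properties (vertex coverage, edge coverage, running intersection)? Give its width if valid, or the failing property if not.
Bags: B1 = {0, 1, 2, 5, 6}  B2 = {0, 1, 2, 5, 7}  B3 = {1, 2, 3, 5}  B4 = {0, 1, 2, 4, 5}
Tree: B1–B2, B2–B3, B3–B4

A tree decomposition must satisfy three properties: every vertex lies in some bag; for every edge, both endpoints lie together in some bag; and for every vertex, the bags containing it form a connected subtree. Here edge (0,3) lies in no bag, so the decomposition is invalid.

No — edge (0,3) lies in no bag.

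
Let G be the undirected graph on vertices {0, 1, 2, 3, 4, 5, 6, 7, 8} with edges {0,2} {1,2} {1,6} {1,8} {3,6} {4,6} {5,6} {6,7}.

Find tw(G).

A width-1 tree decomposition is:
Bags: B1 = {6, 7}  B2 = {1, 6}  B3 = {1, 2}  B4 = {5, 6}  B5 = {0, 2}  B6 = {3, 6}  B7 = {4, 6}  B8 = {1, 8}
Tree: B1–B2, B2–B3, B2–B4, B3–B5, B4–B6, B4–B7, B3–B8
Every bag has size at most 2, so the width is 2 − 1 = 1 and tw(G) ≤ 1. G has an edge, so its treewidth is at least 1. Combining the bounds, tw(G) = 1.

1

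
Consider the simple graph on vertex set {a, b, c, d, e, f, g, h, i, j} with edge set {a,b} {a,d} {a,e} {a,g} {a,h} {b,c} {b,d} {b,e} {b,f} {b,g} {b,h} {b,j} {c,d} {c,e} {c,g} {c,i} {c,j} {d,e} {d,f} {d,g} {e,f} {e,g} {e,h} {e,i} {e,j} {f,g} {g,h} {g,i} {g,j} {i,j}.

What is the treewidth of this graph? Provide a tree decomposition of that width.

Treewidth 4.
Bags: B1 = {b, c, d, e, g}  B2 = {b, d, e, f, g}  B3 = {b, c, e, g, j}  B4 = {a, b, d, e, g}  B5 = {a, b, e, g, h}  B6 = {c, e, g, i, j}
Tree: B1–B2, B1–B3, B2–B4, B4–B5, B3–B6

The largest bag has 5 vertices, giving width 4; this decomposition certifies tw(G) ≤ 4. Conversely, {b, d, e, f, g} is a clique of size 5, and the vertices of any clique must share a bag in every tree decomposition; so some bag has ≥ 5 vertices and tw(G) ≥ 4. Combining the bounds, tw(G) = 4.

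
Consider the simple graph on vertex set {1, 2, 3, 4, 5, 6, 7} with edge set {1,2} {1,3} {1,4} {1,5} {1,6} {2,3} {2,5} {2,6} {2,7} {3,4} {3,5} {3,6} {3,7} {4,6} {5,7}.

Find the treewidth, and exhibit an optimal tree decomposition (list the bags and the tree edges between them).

Treewidth 3.
One optimal decomposition is:
Bags: B1 = {1, 2, 3, 5}  B2 = {1, 2, 3, 6}  B3 = {1, 3, 4, 6}  B4 = {2, 3, 5, 7}
Tree: B1–B2, B2–B3, B1–B4

Every bag has size at most 4, so the width is 4 − 1 = 3 and tw(G) ≤ 3. For the lower bound, the 4 vertices {1, 2, 3, 5} are pairwise adjacent, and any tree decomposition puts a clique entirely inside one bag — forcing width ≥ 3. Therefore the treewidth is 3.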